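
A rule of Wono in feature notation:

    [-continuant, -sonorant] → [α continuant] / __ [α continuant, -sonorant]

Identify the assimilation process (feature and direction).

The shared variable α links the value of [continuant] on the target to that of the neighbouring obstruent. [continuant] distinguishes stops from fricatives — a manner-of-articulation feature — so this is manner assimilation.
Since the environment is written after the underscore, the trigger follows the target; the direction is regressive.

regressive manner assimilation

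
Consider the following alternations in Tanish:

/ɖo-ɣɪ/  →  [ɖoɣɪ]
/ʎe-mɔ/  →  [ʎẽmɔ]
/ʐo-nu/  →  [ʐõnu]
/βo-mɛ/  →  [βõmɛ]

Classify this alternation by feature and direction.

The vowel /e/ surfaces as nasalised [ẽ] next to the following nasal /m/ — it has acquired the [+nasal] feature of its neighbour.
Likewise in the remaining data: /o/ → [õ] before /n/; /o/ → [õ] before /m/ — each time a vowel is nasalised next to a following nasal.
No change occurs in [ɖoɣɪ] because the vowel at the boundary is adjacent to an oral consonant, not a nasal (/o/ next to /ɣ/).
Because the conditioning nasal is to the right of the vowel that changes, the process is regressive (anticipatory).

regressive nasality assimilation (vowel nasalisation)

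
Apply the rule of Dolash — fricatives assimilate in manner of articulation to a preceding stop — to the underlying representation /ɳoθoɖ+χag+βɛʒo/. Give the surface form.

/χ/ is a voiceless uvular fricative. The preceding trigger /ɖ/ is a stop, so /χ/ must become a stop as well.
Changing only its manner to stop gives [q] — the voiceless uvular stop.
The same rule applies at the second boundary: /β/ → [b] next to /g/.

[ɳoθoɖqagbɛʒo]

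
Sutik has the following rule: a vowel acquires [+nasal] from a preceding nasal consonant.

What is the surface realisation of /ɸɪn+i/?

/i/ sits next to the nasal /n/ and is therefore nasalised to [ĩ].

[ɸɪnĩ]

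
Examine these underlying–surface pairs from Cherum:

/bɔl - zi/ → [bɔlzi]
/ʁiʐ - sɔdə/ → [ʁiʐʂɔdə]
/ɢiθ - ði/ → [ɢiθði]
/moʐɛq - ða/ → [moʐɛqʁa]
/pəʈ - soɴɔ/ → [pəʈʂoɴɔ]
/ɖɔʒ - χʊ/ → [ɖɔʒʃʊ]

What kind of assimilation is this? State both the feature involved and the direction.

Comparing underlying and surface forms, /s/ → [ʂ] is the alternation; the neighbouring /ʐ/ is constant.
The change alveolar → retroflex matches the place of the preceding /ʐ/, identifying this as place assimilation.
Manner and voice are unchanged, so the assimilation is partial, not total.
The other alternating forms pattern the same way: /ð/ → [ʁ] after /q/ (dental → uvular, matching uvular); /s/ → [ʂ] after /ʈ/ (alveolar → retroflex, matching retroflex); /χ/ → [ʃ] after /ʒ/ (uvular → postalveolar, matching postalveolar) — only place changes, and always toward the preceding segment.
No alternation appears in [bɔlzi], [ɢiθði]: there the adjacent consonants already agree in place (/z/ and /l/ are both alveolar; /ð/ and /θ/ are both dental), so these forms are consistent with the same rule.
Since the segment that changes follows the conditioning segment, the assimilation is progressive.

progressive place assimilation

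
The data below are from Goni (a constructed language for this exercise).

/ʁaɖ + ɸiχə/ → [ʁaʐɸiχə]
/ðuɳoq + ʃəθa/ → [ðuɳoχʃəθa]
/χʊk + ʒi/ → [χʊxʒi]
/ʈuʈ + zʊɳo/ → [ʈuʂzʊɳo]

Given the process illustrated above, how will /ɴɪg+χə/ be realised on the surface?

[ɴɪɣχə]

The data show regressive manner assimilation: /ɖ/ → [ʐ] before /ɸ/; /q/ → [χ] before /ʃ/; /k/ → [x] before /ʒ/; /ʈ/ → [ʂ] before /z/. In each pair only manner changes, matching the following consonant, while place and voice stay constant.
/g/ is a voiced velar stop. The following trigger /χ/ is a fricative, so /g/ must become a fricative as well.
The voiced velar fricative is [ɣ], so /g/ → [ɣ].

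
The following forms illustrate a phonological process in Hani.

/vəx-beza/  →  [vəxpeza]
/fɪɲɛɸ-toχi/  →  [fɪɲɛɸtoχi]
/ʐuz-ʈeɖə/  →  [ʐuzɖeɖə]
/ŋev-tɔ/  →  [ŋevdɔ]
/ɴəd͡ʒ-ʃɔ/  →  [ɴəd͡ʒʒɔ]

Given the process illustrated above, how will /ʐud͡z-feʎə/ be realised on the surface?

The data show progressive voicing assimilation: /b/ → [p] after /x/; /ʈ/ → [ɖ] after /z/; /t/ → [d] after /v/; /ʃ/ → [ʒ] after /d͡ʒ/. In each pair only voicing changes, matching the preceding consonant, while place and manner stay constant.
Nothing changes in [fɪɲɛɸtoχi]: there the adjacent consonants already agree in voicing (/t/ and /ɸ/ are both voiceless), so this form is consistent with the same rule.
/f/ is a voiceless labiodental fricative. The preceding trigger /d͡z/ is voiced, so /f/ must become voiced as well.
Changing only its voicing to voiced gives [v] — the voiced labiodental fricative.

[ʐud͡zveʎə]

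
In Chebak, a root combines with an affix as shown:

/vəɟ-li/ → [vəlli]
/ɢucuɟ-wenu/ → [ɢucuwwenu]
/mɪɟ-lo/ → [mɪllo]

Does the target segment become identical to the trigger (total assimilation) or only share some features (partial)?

total assimilation

Underlying /ɟ/ is realised as [l] next to /l/; /l/ itself does not change.
The output [l] is identical to the trigger /l/ — every feature (place, manner, voicing) has been copied — so this is total assimilation.
The remaining alternation confirms this: /ɟ/ → [w] before /w/ — in each case the output is a copy of the following consonant.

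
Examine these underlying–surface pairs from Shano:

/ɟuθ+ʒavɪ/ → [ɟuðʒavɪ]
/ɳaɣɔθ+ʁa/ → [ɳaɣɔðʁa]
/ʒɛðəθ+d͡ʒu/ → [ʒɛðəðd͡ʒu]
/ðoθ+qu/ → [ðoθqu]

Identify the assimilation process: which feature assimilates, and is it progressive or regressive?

Underlying /θ/ is realised as [ð] next to /ʒ/; /ʒ/ itself does not change.
/θ/ is voiceless while /ʒ/ is voiced; the output [ð] is voiced, matching the trigger — so the feature that spreads is voicing.
Place and manner are unchanged, so the assimilation is partial, not total.
Checking the remaining alternations: /θ/ → [ð] before /ʁ/ (voiceless → voiced, matching voiced); /θ/ → [ð] before /d͡ʒ/ (voiceless → voiced, matching voiced) — only voicing changes, and always toward the following segment.
Nothing changes in [ðoθqu]: there the adjacent consonants already agree in voicing (/θ/ and /q/ are both voiceless), so this form is consistent with the same rule.
The trigger is the following segment, so the direction is regressive (anticipatory).

regressive voicing assimilation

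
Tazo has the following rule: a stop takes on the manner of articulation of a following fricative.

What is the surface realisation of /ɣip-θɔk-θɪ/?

/p/ is a voiceless bilabial stop. The following trigger /θ/ is a fricative, so /p/ must become a fricative as well.
The voiceless bilabial fricative is [ɸ], so /p/ → [ɸ].
The same rule applies at the second boundary: /k/ → [x] next to /θ/.

[ɣiɸθɔxθɪ]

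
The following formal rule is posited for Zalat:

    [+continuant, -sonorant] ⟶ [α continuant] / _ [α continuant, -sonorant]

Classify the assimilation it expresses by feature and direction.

regressive manner assimilation

The rule copies [continuant] (continuancy) from the environment onto the target fricatives; since [±continuant] encodes the stop/fricative manner contrast, the assimilating dimension is manner.
The conditioning segment sits to the right of the focus bar, meaning the trigger follows the segment that changes — regressive assimilation.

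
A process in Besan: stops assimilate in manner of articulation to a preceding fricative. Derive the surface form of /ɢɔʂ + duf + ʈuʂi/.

[ɢɔʂzufʂuʂi]

/d/ is a voiced alveolar stop. The preceding trigger /ʂ/ is a fricative, so /d/ must become a fricative as well.
A voiced alveolar fricative is [z], so the surface segment is [z].
The same rule applies at the second boundary: /ʈ/ → [ʂ] next to /f/.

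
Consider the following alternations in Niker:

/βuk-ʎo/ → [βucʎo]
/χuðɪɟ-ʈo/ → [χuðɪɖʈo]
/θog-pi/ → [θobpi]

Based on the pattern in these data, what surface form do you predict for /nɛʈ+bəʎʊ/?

The data show regressive place assimilation: /k/ → [c] before /ʎ/; /ɟ/ → [ɖ] before /ʈ/; /g/ → [b] before /p/. In each pair only place changes, matching the following consonant, while manner and voice stay constant.
The rule targets /ʈ/ (voiceless retroflex stop), which sits before the trigger /b/ (bilabial).
A voiceless bilabial stop is [p], so the surface segment is [p].

[nɛpbəʎʊ]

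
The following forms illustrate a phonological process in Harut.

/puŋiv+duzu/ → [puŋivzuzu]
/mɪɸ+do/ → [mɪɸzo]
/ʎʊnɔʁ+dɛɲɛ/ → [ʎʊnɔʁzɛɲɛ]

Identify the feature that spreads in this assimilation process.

The segment that alternates is /d/, which surfaces as [z] when adjacent to /v/.
/d/ is a stop while /v/ is a fricative; the output [z] is a fricative, matching the trigger — so the feature that spreads is manner.
Checking the remaining alternations: /d/ → [z] after /ɸ/ (stop → fricative, matching a fricative); /d/ → [z] after /ʁ/ (stop → fricative, matching a fricative) — only manner changes, and always toward the preceding segment.

manner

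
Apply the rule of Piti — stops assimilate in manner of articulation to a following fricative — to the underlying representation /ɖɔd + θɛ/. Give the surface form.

[ɖɔzθɛ]

The rule targets /d/ (voiced alveolar stop), which sits before the trigger /θ/ (fricative).
The voiced alveolar fricative is [z], so /d/ → [z].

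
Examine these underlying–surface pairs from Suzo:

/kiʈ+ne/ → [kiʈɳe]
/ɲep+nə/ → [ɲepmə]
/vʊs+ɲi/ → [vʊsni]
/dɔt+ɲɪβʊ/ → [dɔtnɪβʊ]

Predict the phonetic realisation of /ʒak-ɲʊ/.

[ʒakŋʊ]

The data show progressive place assimilation: /n/ → [ɳ] after /ʈ/; /n/ → [m] after /p/; /ɲ/ → [n] after /s/; /ɲ/ → [n] after /t/. In each pair only place changes, matching the preceding consonant, while manner and voice stay constant.
/ɲ/ is a voiced palatal nasal. The preceding trigger /k/ is velar, so /ɲ/ must become velar as well.
The voiced velar nasal is [ŋ], so /ɲ/ → [ŋ].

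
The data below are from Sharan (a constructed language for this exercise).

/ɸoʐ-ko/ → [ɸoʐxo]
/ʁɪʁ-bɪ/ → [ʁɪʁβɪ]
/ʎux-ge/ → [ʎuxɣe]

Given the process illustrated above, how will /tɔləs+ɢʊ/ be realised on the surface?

[tɔləsʁʊ]

The data show progressive manner assimilation: /k/ → [x] after /ʐ/; /b/ → [β] after /ʁ/; /g/ → [ɣ] after /x/. In each pair only manner changes, matching the preceding consonant, while place and voice stay constant.
The rule targets /ɢ/ (voiced uvular stop), which sits after the trigger /s/ (fricative).
Changing only its manner to fricative gives [ʁ] — the voiced uvular fricative.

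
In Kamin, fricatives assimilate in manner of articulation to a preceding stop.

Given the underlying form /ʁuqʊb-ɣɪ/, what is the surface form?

[ʁuqʊbgɪ]

/ɣ/ is a voiced velar fricative. The preceding trigger /b/ is a stop, so /ɣ/ must become a stop as well.
A voiced velar stop is [g], so the surface segment is [g].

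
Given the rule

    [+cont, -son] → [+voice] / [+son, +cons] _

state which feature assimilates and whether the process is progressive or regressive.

progressive voicing assimilation

The target ([+cont, -son], fricatives) acquires [+voice] next to a sonorant consonant ([+son, +cons]) — it takes on the voicing of its neighbour, so the feature that spreads is voicing.
The conditioning segment sits to the left of the focus bar, meaning the trigger precedes the segment that changes — progressive assimilation.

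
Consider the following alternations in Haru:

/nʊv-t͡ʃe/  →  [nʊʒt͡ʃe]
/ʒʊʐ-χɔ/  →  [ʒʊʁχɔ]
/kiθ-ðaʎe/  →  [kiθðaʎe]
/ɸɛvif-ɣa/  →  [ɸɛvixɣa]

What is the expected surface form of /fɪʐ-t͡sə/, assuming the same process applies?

The data show regressive place assimilation: /v/ → [ʒ] before /t͡ʃ/; /ʐ/ → [ʁ] before /χ/; /f/ → [x] before /ɣ/. In each pair only place changes, matching the following consonant, while manner and voice stay constant.
No alternation appears in [kiθðaʎe]: there the adjacent consonants already agree in place (/θ/ and /ð/ are both dental), so this form is consistent with the same rule.
/ʐ/ is a voiced retroflex fricative. The following trigger /t͡s/ is alveolar, so /ʐ/ must become alveolar as well.
A voiced alveolar fricative is [z], so the surface segment is [z].

[fɪzt͡sə]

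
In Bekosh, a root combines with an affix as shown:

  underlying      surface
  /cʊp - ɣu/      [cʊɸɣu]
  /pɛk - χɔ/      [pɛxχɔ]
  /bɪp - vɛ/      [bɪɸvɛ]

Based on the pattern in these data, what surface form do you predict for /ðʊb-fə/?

The data show regressive manner assimilation: /p/ → [ɸ] before /ɣ/; /k/ → [x] before /χ/; /p/ → [ɸ] before /v/. In each pair only manner changes, matching the following consonant, while place and voice stay constant.
The rule targets /b/ (voiced bilabial stop), which sits before the trigger /f/ (fricative).
The voiced bilabial fricative is [β], so /b/ → [β].

[ðʊβfə]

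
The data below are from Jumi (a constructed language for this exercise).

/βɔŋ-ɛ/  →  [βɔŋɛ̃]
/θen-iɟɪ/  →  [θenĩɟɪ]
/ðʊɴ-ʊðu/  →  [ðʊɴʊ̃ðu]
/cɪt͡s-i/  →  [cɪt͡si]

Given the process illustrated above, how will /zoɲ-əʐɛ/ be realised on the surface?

The data show progressive nasality assimilation (vowel nasalisation): /ɛ/ → [ɛ̃] after /ŋ/; /i/ → [ĩ] after /n/; /ʊ/ → [ʊ̃] after /ɴ/ — a vowel is nasalised by an immediately preceding nasal consonant.
No change occurs in [cɪt͡si] because the vowel at the boundary is adjacent to an oral consonant, not a nasal (/i/ next to /t͡s/).
The vowel /ə/ is adjacent to the preceding nasal /ɲ/, so it acquires [+nasal] and surfaces as [ə̃].

[zoɲə̃ʐɛ]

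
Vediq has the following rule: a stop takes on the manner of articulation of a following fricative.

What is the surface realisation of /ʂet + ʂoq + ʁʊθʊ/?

[ʂesʂoχʁʊθʊ]

/t/ is a voiceless alveolar stop. The following trigger /ʂ/ is a fricative, so /t/ must become a fricative as well.
A voiceless alveolar fricative is [s], so the surface segment is [s].
At the second juncture, /q/ likewise becomes [χ] adjacent to /ʁ/.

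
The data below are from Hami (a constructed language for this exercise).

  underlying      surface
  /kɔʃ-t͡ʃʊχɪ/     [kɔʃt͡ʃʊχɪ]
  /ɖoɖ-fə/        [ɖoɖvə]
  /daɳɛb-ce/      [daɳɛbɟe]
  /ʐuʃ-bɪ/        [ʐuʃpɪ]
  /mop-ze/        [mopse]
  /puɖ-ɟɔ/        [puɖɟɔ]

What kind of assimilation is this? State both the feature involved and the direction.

Underlying /f/ is realised as [v] next to /ɖ/; /ɖ/ itself does not change.
/f/ is voiceless while /ɖ/ is voiced; the output [v] is voiced, matching the trigger — so the feature that spreads is voicing.
Place and manner are unchanged, so the assimilation is partial, not total.
Checking the remaining alternations: /c/ → [ɟ] after /b/ (voiceless → voiced, matching voiced); /b/ → [p] after /ʃ/ (voiced → voiceless, matching voiceless); /z/ → [s] after /p/ (voiced → voiceless, matching voiceless) — only voicing changes, and always toward the preceding segment.
Nothing changes in [kɔʃt͡ʃʊχɪ], [puɖɟɔ]: there the adjacent consonants already agree in voicing (/t͡ʃ/ and /ʃ/ are both voiceless; /ɟ/ and /ɖ/ are both voiced), so these forms are consistent with the same rule.
The trigger is the preceding segment, so the direction is progressive (perseverative).

progressive voicing assimilation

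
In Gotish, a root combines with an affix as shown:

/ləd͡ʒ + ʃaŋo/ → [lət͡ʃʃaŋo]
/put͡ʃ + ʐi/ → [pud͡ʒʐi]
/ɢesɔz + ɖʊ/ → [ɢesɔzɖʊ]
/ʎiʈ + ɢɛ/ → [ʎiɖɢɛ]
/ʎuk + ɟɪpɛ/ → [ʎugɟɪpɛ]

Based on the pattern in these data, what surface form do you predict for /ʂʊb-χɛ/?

[ʂʊpχɛ]

The data show regressive voicing assimilation: /d͡ʒ/ → [t͡ʃ] before /ʃ/; /t͡ʃ/ → [d͡ʒ] before /ʐ/; /ʈ/ → [ɖ] before /ɢ/; /k/ → [g] before /ɟ/. In each pair only voicing changes, matching the following consonant, while place and manner stay constant.
Nothing changes in [ɢesɔzɖʊ]: there the adjacent consonants already agree in voicing (/z/ and /ɖ/ are both voiced), so this form is consistent with the same rule.
/b/ is a voiced bilabial stop. The following trigger /χ/ is voiceless, so /b/ must become voiceless as well.
The voiceless bilabial stop is [p], so /b/ → [p].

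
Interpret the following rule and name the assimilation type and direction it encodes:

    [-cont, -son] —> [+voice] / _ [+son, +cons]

The structural change is [+voice], and the conditioning segment [+son, +cons] (a sonorant consonant) is itself voiced, so the target comes to share the voicing of its neighbour — voicing assimilation.
Since the environment is written after the underscore, the trigger follows the target; the direction is regressive.

regressive voicing assimilation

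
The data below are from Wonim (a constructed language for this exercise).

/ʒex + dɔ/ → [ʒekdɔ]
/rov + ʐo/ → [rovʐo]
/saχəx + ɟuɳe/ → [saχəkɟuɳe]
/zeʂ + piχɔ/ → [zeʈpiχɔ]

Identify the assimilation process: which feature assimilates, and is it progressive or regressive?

regressive manner assimilation

Comparing underlying and surface forms, /x/ → [k] is the alternation; the neighbouring /d/ is constant.
The change fricative → stop matches the manner of the following /d/, identifying this as manner assimilation.
Place and voice are unchanged, so the assimilation is partial, not total.
The same holds elsewhere in the data: /x/ → [k] before /ɟ/ (fricative → stop, matching a stop); /ʂ/ → [ʈ] before /p/ (fricative → stop, matching a stop) — only manner changes, and always toward the following segment.
Nothing changes in [rovʐo]: there the adjacent consonants already agree in manner (/v/ and /ʐ/ are both fricatives), so this form is consistent with the same rule.
Since the segment that changes precedes the conditioning segment, the assimilation is regressive.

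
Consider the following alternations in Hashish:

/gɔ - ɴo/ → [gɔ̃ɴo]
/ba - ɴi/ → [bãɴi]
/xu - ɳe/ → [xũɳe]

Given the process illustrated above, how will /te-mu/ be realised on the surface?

[tẽmu]

The data show regressive nasality assimilation (vowel nasalisation): /ɔ/ → [ɔ̃] before /ɴ/; /a/ → [ã] before /ɴ/; /u/ → [ũ] before /ɳ/ — a vowel is nasalised by an immediately following nasal consonant.
/e/ sits next to the nasal /m/ and is therefore nasalised to [ẽ].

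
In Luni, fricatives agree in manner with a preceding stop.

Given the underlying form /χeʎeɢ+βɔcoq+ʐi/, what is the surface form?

[χeʎeɢbɔcoqɖi]

/β/ is a voiced bilabial fricative. The preceding trigger /ɢ/ is a stop, so /β/ must become a stop as well.
The voiced bilabial stop is [b], so /β/ → [b].
The same rule applies at the second boundary: /ʐ/ → [ɖ] next to /q/.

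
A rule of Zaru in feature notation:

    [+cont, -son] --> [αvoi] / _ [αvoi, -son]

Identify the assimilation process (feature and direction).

The rule copies [voi] from the environment onto the target, so the assimilating feature is voicing.
Since the environment is written after the underscore, the trigger follows the target; the direction is regressive.

regressive voicing assimilation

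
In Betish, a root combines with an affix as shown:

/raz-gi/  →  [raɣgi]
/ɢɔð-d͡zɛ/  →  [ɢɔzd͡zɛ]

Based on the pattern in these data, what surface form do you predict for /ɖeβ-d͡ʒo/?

[ɖeʒd͡ʒo]

The data show regressive place assimilation: /z/ → [ɣ] before /g/; /ð/ → [z] before /d͡z/. In each pair only place changes, matching the following consonant, while manner and voice stay constant.
/β/ is a voiced bilabial fricative. The following trigger /d͡ʒ/ is postalveolar, so /β/ must become postalveolar as well.
A voiced postalveolar fricative is [ʒ], so the surface segment is [ʒ].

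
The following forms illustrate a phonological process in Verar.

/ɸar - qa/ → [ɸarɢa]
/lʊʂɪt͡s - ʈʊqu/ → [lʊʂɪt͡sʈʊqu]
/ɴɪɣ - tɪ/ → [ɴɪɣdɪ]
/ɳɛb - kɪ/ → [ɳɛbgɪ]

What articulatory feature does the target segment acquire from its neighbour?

voicing

The segment that alternates is /q/, which surfaces as [ɢ] when adjacent to /r/.
The change voiceless → voiced matches the voicing of the preceding /r/, identifying this as voicing assimilation.
The same holds elsewhere in the data: /t/ → [d] after /ɣ/ (voiceless → voiced, matching voiced); /k/ → [g] after /b/ (voiceless → voiced, matching voiced) — only voicing changes, and always toward the preceding segment.
Nothing changes in [lʊʂɪt͡sʈʊqu]: there the adjacent consonants already agree in voicing (/ʈ/ and /t͡s/ are both voiceless), so this form is consistent with the same rule.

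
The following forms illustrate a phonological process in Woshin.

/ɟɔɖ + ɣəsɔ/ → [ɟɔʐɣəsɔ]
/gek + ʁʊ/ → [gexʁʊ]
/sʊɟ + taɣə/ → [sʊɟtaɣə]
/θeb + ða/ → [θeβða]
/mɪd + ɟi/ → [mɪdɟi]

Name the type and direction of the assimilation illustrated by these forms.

The segment that alternates is /ɖ/, which surfaces as [ʐ] when adjacent to /ɣ/.
/ɖ/ is a stop while /ɣ/ is a fricative; the output [ʐ] is a fricative, matching the trigger — so the feature that spreads is manner.
Place and voice are unchanged, so the assimilation is partial, not total.
Checking the remaining alternations: /k/ → [x] before /ʁ/ (stop → fricative, matching a fricative); /b/ → [β] before /ð/ (stop → fricative, matching a fricative) — only manner changes, and always toward the following segment.
Nothing changes in [sʊɟtaɣə], [mɪdɟi]: there the adjacent consonants already agree in manner (/ɟ/ and /t/ are both stops; /d/ and /ɟ/ are both stops), so these forms are consistent with the same rule.
The trigger is the following segment, so the direction is regressive (anticipatory).

regressive manner assimilation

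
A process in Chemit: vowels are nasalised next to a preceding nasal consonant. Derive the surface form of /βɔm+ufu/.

The vowel /u/ is adjacent to the preceding nasal /m/, so it acquires [+nasal] and surfaces as [ũ].

[βɔmũfu]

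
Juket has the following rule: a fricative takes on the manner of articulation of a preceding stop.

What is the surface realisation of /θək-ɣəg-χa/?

[θəkgəgqa]

The rule targets /ɣ/ (voiced velar fricative), which sits after the trigger /k/ (stop).
The voiced velar stop is [g], so /ɣ/ → [g].
At the second juncture, /χ/ likewise becomes [q] adjacent to /g/.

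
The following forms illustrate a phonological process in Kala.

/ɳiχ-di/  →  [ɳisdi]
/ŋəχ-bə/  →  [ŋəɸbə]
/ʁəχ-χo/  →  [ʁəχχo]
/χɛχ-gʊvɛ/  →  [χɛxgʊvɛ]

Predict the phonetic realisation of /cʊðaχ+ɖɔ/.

[cʊðaʂɖɔ]

The data show regressive place assimilation: /χ/ → [s] before /d/; /χ/ → [ɸ] before /b/; /χ/ → [x] before /g/. In each pair only place changes, matching the following consonant, while manner and voice stay constant.
No alternation appears in [ʁəχχo]: there the adjacent consonants already agree in place (/χ/ and /χ/ are both uvular), so this form is consistent with the same rule.
The rule targets /χ/ (voiceless uvular fricative), which sits before the trigger /ɖ/ (retroflex).
Changing only its place to retroflex gives [ʂ] — the voiceless retroflex fricative.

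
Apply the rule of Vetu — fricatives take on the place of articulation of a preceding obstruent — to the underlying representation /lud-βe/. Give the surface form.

/β/ is a voiced bilabial fricative. The preceding trigger /d/ is alveolar, so /β/ must become alveolar as well.
A voiced alveolar fricative is [z], so the surface segment is [z].

[ludze]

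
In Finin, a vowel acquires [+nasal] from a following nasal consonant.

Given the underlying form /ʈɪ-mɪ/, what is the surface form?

The vowel /ɪ/ is adjacent to the following nasal /m/, so it acquires [+nasal] and surfaces as [ɪ̃].

[ʈɪ̃mɪ]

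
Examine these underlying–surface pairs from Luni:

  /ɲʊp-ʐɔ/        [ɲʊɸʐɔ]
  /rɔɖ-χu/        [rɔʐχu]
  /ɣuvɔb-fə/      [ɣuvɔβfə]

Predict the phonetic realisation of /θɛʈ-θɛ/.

[θɛʂθɛ]

The data show regressive manner assimilation: /p/ → [ɸ] before /ʐ/; /ɖ/ → [ʐ] before /χ/; /b/ → [β] before /f/. In each pair only manner changes, matching the following consonant, while place and voice stay constant.
The rule targets /ʈ/ (voiceless retroflex stop), which sits before the trigger /θ/ (fricative).
Changing only its manner to fricative gives [ʂ] — the voiceless retroflex fricative.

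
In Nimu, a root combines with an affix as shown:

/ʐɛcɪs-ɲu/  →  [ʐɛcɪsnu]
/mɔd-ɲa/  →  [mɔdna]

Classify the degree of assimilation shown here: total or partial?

The segment that alternates is /ɲ/, which surfaces as [n] when adjacent to /s/.
/ɲ/ is palatal while /s/ is alveolar; the output [n] is alveolar, matching the trigger — so the feature that spreads is place.
Manner and voice are unchanged, so the assimilation is partial, not total.
The same holds elsewhere in the data: /ɲ/ → [n] after /d/ (palatal → alveolar, matching alveolar) — only place changes, and always toward the preceding segment.

partial assimilation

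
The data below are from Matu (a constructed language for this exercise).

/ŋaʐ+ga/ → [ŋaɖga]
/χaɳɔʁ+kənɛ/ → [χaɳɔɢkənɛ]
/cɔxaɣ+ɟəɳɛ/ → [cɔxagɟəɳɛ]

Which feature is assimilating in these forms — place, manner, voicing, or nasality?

manner

The segment that alternates is /ʐ/, which surfaces as [ɖ] when adjacent to /g/.
/ʐ/ is a fricative while /g/ is a stop; the output [ɖ] is a stop, matching the trigger — so the feature that spreads is manner.
Checking the remaining alternations: /ʁ/ → [ɢ] before /k/ (fricative → stop, matching a stop); /ɣ/ → [g] before /ɟ/ (fricative → stop, matching a stop) — only manner changes, and always toward the following segment.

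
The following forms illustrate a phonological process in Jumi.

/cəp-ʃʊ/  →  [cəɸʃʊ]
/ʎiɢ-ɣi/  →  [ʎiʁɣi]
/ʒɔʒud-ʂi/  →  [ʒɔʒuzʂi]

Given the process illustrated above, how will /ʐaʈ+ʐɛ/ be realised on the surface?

The data show regressive manner assimilation: /p/ → [ɸ] before /ʃ/; /ɢ/ → [ʁ] before /ɣ/; /d/ → [z] before /ʂ/. In each pair only manner changes, matching the following consonant, while place and voice stay constant.
/ʈ/ is a voiceless retroflex stop. The following trigger /ʐ/ is a fricative, so /ʈ/ must become a fricative as well.
The voiceless retroflex fricative is [ʂ], so /ʈ/ → [ʂ].

[ʐaʂʐɛ]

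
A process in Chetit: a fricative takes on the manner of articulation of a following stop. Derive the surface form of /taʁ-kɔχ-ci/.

The rule targets /ʁ/ (voiced uvular fricative), which sits before the trigger /k/ (stop).
The voiced uvular stop is [ɢ], so /ʁ/ → [ɢ].
The same rule applies at the second boundary: /χ/ → [q] next to /c/.

[taɢkɔqci]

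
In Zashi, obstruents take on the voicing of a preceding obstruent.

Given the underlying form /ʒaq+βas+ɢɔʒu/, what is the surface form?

[ʒaqɸasqɔʒu]

/β/ is a voiced bilabial fricative. The preceding trigger /q/ is voiceless, so /β/ must become voiceless as well.
The voiceless bilabial fricative is [ɸ], so /β/ → [ɸ].
The same rule applies at the second boundary: /ɢ/ → [q] next to /s/.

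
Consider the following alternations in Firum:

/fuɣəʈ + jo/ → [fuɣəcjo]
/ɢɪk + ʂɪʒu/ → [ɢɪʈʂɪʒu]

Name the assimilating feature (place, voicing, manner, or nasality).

The segment that alternates is /ʈ/, which surfaces as [c] when adjacent to /j/.
The change retroflex → palatal matches the place of the following /j/, identifying this as place assimilation.
Checking the remaining alternation: /k/ → [ʈ] before /ʂ/ (velar → retroflex, matching retroflex) — only place changes, and always toward the following segment.

place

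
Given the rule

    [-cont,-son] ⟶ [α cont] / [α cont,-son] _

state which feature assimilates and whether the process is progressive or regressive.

progressive manner assimilation

The rule copies [cont] (continuancy) from the environment onto the target stops; since [±cont] encodes the stop/fricative manner contrast, the assimilating dimension is manner.
The conditioning segment sits to the left of the focus bar, meaning the trigger precedes the segment that changes — progressive assimilation.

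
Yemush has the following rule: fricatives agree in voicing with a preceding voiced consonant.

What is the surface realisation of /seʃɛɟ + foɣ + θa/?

[seʃɛɟvoɣða]

/f/ is a voiceless labiodental fricative. The preceding trigger /ɟ/ is voiced, so /f/ must become voiced as well.
A voiced labiodental fricative is [v], so the surface segment is [v].
At the second juncture, /θ/ likewise becomes [ð] adjacent to /ɣ/.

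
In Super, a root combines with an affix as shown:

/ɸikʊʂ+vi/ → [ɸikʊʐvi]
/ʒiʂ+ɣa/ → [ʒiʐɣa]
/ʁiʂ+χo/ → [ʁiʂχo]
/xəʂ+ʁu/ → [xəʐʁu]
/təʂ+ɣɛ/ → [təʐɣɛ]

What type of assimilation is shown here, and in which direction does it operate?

regressive voicing assimilation

Underlying /ʂ/ is realised as [ʐ] next to /v/; /v/ itself does not change.
The change voiceless → voiced matches the voicing of the following /v/, identifying this as voicing assimilation.
Place and manner are unchanged, so the assimilation is partial, not total.
The same holds elsewhere in the data: /ʂ/ → [ʐ] before /ɣ/ (voiceless → voiced, matching voiced); /ʂ/ → [ʐ] before /ʁ/ (voiceless → voiced, matching voiced) — only voicing changes, and always toward the following segment.
Nothing changes in [ʁiʂχo]: there the adjacent consonants already agree in voicing (/ʂ/ and /χ/ are both voiceless), so this form is consistent with the same rule.
The trigger is the following segment, so the direction is regressive (anticipatory).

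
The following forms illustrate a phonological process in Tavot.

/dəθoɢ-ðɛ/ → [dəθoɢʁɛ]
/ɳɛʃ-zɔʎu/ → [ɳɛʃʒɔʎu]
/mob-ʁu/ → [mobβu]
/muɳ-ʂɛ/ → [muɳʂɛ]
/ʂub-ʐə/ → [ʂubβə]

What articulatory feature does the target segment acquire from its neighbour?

place

Comparing underlying and surface forms, /ð/ → [ʁ] is the alternation; the neighbouring /ɢ/ is constant.
/ð/ is dental while /ɢ/ is uvular; the output [ʁ] is uvular, matching the trigger — so the feature that spreads is place.
The same holds elsewhere in the data: /z/ → [ʒ] after /ʃ/ (alveolar → postalveolar, matching postalveolar); /ʁ/ → [β] after /b/ (uvular → bilabial, matching bilabial); /ʐ/ → [β] after /b/ (retroflex → bilabial, matching bilabial) — only place changes, and always toward the preceding segment.
No alternation appears in [muɳʂɛ]: there the adjacent consonants already agree in place (/ʂ/ and /ɳ/ are both retroflex), so this form is consistent with the same rule.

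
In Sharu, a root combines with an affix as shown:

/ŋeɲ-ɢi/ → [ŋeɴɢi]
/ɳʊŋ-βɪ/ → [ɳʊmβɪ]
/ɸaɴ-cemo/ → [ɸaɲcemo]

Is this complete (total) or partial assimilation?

Comparing underlying and surface forms, /ɲ/ → [ɴ] is the alternation; the neighbouring /ɢ/ is constant.
/ɲ/ is palatal while /ɢ/ is uvular; the output [ɴ] is uvular, matching the trigger — so the feature that spreads is place.
Manner and voice are unchanged, so the assimilation is partial, not total.
Checking the remaining alternations: /ŋ/ → [m] before /β/ (velar → bilabial, matching bilabial); /ɴ/ → [ɲ] before /c/ (uvular → palatal, matching palatal) — only place changes, and always toward the following segment.

partial assimilation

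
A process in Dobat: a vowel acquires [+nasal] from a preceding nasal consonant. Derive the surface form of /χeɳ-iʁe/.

/i/ sits next to the nasal /ɳ/ and is therefore nasalised to [ĩ].

[χeɳĩʁe]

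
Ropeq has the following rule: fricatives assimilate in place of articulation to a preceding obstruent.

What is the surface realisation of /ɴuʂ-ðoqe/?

[ɴuʂʐoqe]

The rule targets /ð/ (voiced dental fricative), which sits after the trigger /ʂ/ (retroflex).
A voiced retroflex fricative is [ʐ], so the surface segment is [ʐ].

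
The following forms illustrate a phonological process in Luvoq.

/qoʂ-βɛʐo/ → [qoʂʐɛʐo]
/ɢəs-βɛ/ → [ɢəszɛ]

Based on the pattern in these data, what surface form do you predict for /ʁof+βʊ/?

The data show progressive place assimilation: /β/ → [ʐ] after /ʂ/; /β/ → [z] after /s/. In each pair only place changes, matching the preceding consonant, while manner and voice stay constant.
/β/ is a voiced bilabial fricative. The preceding trigger /f/ is labiodental, so /β/ must become labiodental as well.
The voiced labiodental fricative is [v], so /β/ → [v].

[ʁofvʊ]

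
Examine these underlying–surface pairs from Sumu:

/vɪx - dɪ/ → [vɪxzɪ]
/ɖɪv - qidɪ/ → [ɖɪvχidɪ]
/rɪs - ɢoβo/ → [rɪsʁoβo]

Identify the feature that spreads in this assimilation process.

The segment that alternates is /d/, which surfaces as [z] when adjacent to /x/.
The change stop → fricative matches the manner of the preceding /x/, identifying this as manner assimilation.
Checking the remaining alternations: /q/ → [χ] after /v/ (stop → fricative, matching a fricative); /ɢ/ → [ʁ] after /s/ (stop → fricative, matching a fricative) — only manner changes, and always toward the preceding segment.

manner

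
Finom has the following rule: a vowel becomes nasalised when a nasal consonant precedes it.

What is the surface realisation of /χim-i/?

/i/ sits next to the nasal /m/ and is therefore nasalised to [ĩ].

[χimĩ]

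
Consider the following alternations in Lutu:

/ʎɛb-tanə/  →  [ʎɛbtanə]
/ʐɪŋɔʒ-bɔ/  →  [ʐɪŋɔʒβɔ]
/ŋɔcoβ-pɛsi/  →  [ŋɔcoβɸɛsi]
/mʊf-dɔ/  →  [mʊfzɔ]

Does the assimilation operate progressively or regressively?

Underlying /b/ is realised as [β] next to /ʒ/; /ʒ/ itself does not change.
The change stop → fricative matches the manner of the preceding /ʒ/, identifying this as manner assimilation.
Checking the remaining alternations: /p/ → [ɸ] after /β/ (stop → fricative, matching a fricative); /d/ → [z] after /f/ (stop → fricative, matching a fricative) — only manner changes, and always toward the preceding segment.
No alternation appears in [ʎɛbtanə]: there the adjacent consonants already agree in manner (/t/ and /b/ are both stops), so this form is consistent with the same rule.
The trigger is the preceding segment, so the direction is progressive (perseverative).

progressive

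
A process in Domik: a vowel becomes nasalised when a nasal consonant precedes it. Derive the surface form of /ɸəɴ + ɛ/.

The vowel /ɛ/ is adjacent to the preceding nasal /ɴ/, so it acquires [+nasal] and surfaces as [ɛ̃].

[ɸəɴɛ̃]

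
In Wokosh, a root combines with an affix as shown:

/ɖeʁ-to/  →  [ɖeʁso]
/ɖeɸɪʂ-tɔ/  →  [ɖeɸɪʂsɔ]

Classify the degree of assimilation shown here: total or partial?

partial assimilation

Comparing underlying and surface forms, /t/ → [s] is the alternation; the neighbouring /ʁ/ is constant.
The change stop → fricative matches the manner of the preceding /ʁ/, identifying this as manner assimilation.
Place and voice are unchanged, so the assimilation is partial, not total.
Checking the remaining alternation: /t/ → [s] after /ʂ/ (stop → fricative, matching a fricative) — only manner changes, and always toward the preceding segment.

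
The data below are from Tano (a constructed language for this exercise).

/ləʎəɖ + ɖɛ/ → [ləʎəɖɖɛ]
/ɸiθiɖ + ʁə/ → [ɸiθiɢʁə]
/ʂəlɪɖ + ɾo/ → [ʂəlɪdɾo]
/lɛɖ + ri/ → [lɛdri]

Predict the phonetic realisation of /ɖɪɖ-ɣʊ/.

The data show regressive place assimilation: /ɖ/ → [ɢ] before /ʁ/; /ɖ/ → [d] before /ɾ/; /ɖ/ → [d] before /r/. In each pair only place changes, matching the following consonant, while manner and voice stay constant.
Nothing changes in [ləʎəɖɖɛ]: there the adjacent consonants already agree in place (/ɖ/ and /ɖ/ are both retroflex), so this form is consistent with the same rule.
The rule targets /ɖ/ (voiced retroflex stop), which sits before the trigger /ɣ/ (velar).
Changing only its place to velar gives [g] — the voiced velar stop.

[ɖɪgɣʊ]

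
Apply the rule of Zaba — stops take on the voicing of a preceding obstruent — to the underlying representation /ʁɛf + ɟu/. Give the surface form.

[ʁɛfcu]

The rule targets /ɟ/ (voiced palatal stop), which sits after the trigger /f/ (voiceless).
Changing only its voicing to voiceless gives [c] — the voiceless palatal stop.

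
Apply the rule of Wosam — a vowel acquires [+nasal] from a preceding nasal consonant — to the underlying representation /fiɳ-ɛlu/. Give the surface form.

/ɛ/ sits next to the nasal /ɳ/ and is therefore nasalised to [ɛ̃].

[fiɳɛ̃lu]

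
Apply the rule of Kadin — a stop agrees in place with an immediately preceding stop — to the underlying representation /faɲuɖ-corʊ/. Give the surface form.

[faɲuɖʈorʊ]

The rule targets /c/ (voiceless palatal stop), which sits after the trigger /ɖ/ (retroflex).
The voiceless retroflex stop is [ʈ], so /c/ → [ʈ].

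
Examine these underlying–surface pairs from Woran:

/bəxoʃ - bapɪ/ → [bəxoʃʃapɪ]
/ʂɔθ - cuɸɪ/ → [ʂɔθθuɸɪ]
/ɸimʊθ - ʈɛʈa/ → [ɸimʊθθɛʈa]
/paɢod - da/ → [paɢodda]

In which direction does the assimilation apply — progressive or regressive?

progressive

Underlying /b/ is realised as [ʃ] next to /ʃ/; /ʃ/ itself does not change.
The output [ʃ] is identical to the trigger /ʃ/ — every feature (place, manner, voicing) has been copied — so this is total assimilation.
The other forms behave the same way: /c/ → [θ] after /θ/; /ʈ/ → [θ] after /θ/ — in each case the output is a copy of the preceding consonant.
In [paɢodda] the two consonants at the boundary are already identical (/d/ + /d/), so the rule applies vacuously and nothing changes.
The trigger is the preceding segment, so the direction is progressive (perseverative).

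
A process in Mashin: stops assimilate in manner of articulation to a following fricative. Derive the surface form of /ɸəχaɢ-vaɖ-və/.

[ɸəχaʁvaʐvə]

The rule targets /ɢ/ (voiced uvular stop), which sits before the trigger /v/ (fricative).
A voiced uvular fricative is [ʁ], so the surface segment is [ʁ].
The same rule applies at the second boundary: /ɖ/ → [ʐ] next to /v/.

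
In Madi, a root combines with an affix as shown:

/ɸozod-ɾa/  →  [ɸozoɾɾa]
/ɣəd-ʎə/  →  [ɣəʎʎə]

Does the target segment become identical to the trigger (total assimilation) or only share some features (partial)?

The segment that alternates is /d/, which surfaces as [ʎ] when adjacent to /ʎ/.
The output [ʎ] is identical to the trigger /ʎ/ — every feature (place, manner, voicing) has been copied — so this is total assimilation.
The other form behaves the same way: /d/ → [ɾ] before /ɾ/ — in each case the output is a copy of the following consonant.

total assimilation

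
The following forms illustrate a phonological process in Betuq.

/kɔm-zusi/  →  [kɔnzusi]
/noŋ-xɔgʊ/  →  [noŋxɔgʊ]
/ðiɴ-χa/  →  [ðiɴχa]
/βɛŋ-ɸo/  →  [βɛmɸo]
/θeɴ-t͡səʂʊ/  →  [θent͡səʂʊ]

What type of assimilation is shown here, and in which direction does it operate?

regressive place assimilation

The segment that alternates is /m/, which surfaces as [n] when adjacent to /z/.
/m/ is bilabial while /z/ is alveolar; the output [n] is alveolar, matching the trigger — so the feature that spreads is place.
Manner and voice are unchanged, so the assimilation is partial, not total.
The other alternating forms pattern the same way: /ŋ/ → [m] before /ɸ/ (velar → bilabial, matching bilabial); /ɴ/ → [n] before /t͡s/ (uvular → alveolar, matching alveolar) — only place changes, and always toward the following segment.
Nothing changes in [noŋxɔgʊ], [ðiɴχa]: there the adjacent consonants already agree in place (/ŋ/ and /x/ are both velar; /ɴ/ and /χ/ are both uvular), so these forms are consistent with the same rule.
The trigger is the following segment, so the direction is regressive (anticipatory).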